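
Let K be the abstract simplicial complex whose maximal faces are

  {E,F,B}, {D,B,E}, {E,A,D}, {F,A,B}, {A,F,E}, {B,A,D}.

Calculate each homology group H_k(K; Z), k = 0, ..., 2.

Order the vertices as A < B < D < E < F. Listing each simplex with vertices in this order, K has dimension 2 with simplices:

  0-simplices (5): A, B, D, E, F
  1-simplices (9): AB, AD, AE, AF, BD, BE, BF, DE, EF
  2-simplices (6): ABD, ABF, ADE, AEF, BDE, BEF

Hence C_0 ≅ Z^5, C_1 ≅ Z^9, C_2 ≅ Z^6.

Boundary ∂_1: C_1 → C_0 maps an edge to its endpoints' difference, ∂[p,q] = q − p. For instance
  ∂BE = E − B.
The 5×9 boundary matrix has rank 4 and Smith normal form diag(1,1,1,1).

Boundary ∂_2: C_2 → C_1 acts by ∂[p,q,r] = [q,r] − [p,r] + [p,q]. For instance
  ∂AEF = EF − AF + AE,
  ∂ABD = BD − AD + AB.
The 9×6 boundary matrix has rank 5 and Smith normal form diag(1,1,1,1,1).

Reading off H_k = ker ∂_k / im ∂_{k+1}:

  H_0: rank C_0 − rank ∂_1 = 5 − 4 = 1, and the invariant factors of ∂_1 are all 1, so H_0 = Z.
  H_1: rank ker ∂_1 − rank ∂_2 = (9 − 4) − 5 = 0, and the invariant factors of ∂_2 are all 1, so H_1 = 0.
  H_2: rank ker ∂_2 − rank ∂_3 = (6 − 5) − 0 = 1, and there is no ∂_3, so H_2 = Z.

(K is a triangulation of the 2-sphere S^2.)

H_0 ≅ Z,  H_1 = 0,  H_2 ≅ Z.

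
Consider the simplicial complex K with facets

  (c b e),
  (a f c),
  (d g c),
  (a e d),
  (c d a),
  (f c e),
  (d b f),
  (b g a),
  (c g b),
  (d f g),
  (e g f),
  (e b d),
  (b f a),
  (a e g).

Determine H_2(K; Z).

Fix the vertex order a < b < c < d < e < f < g and write every simplex with vertices in increasing order. Then dim K = 2 and the simplices of K are:

  0-simplices (7): a, b, c, d, e, f, g
  1-simplices (21): ab, ac, ad, ae, af, ag, bc, bd, be, bf, bg, cd, ce, cf, cg, de, df, dg, ef, eg, fg
  2-simplices (14): abf, abg, acd, acf, ade, aeg, bce, bcg, bde, bdf, cdg, cef, dfg, efg

so the chain groups are C_0 ≅ Z^7, C_1 ≅ Z^21, C_2 ≅ Z^14.

Boundary ∂_1: C_1 → C_0 maps an edge to its endpoints' difference, ∂[p,q] = q − p.
The 7×21 boundary matrix has rank 6 and Smith normal form diag(1,1,1,1,1,1).

∂_2: C_2 → C_1 maps a triangle to the signed sum of its edges. For instance
  ∂aeg = eg − ag + ae,
  ∂bde = de − be + bd.
This gives a 21×14 integer matrix of rank 13; reducing to Smith normal form yields diagonal entries (1,1,1,1,1,1,1,1,1,1,1,1,1).

Computing H_k = (kernel of ∂_k) / (image of ∂_{k+1}):

  H_2: rank ker ∂_2 − rank ∂_3 = (14 − 13) − 0 = 1, and there is no ∂_3, so H_2 ≅ Z.

H_2 = Z.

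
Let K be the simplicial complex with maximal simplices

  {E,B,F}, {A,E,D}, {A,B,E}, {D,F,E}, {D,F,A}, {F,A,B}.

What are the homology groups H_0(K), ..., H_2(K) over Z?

Fix the vertex order A < B < D < E < F and write every simplex with vertices in increasing order. Then dim K = 2 and the simplices of K are:

  0-simplices (5): A, B, D, E, F
  1-simplices (9): AB, AD, AE, AF, BE, BF, DE, DF, EF
  2-simplices (6): ABE, ABF, ADE, ADF, BEF, DEF

giving chain groups C_0 ≅ Z^5, C_1 ≅ Z^9, C_2 ≅ Z^6.

∂_1: C_1 → C_0 is given by ∂[p,q] = [q] − [p].
The 5×9 boundary matrix has rank 4 and Smith normal form diag(1,1,1,1).

The boundary map ∂_2: C_2 → C_1 sends each 2-simplex [p,q,r] to [q,r] − [p,r] + [p,q]. For instance
  ∂BEF = EF − BF + BE,
  ∂ADF = DF − AF + AD.
The 9×6 boundary matrix has rank 5 and Smith normal form diag(1,1,1,1,1).

Now H_k = ker ∂_k / im ∂_{k+1}, so:

  H_0: rank C_0 − rank ∂_1 = 5 − 4 = 1, and the invariant factors of ∂_1 are all 1, so H_0 = Z.
  H_1: rank ker ∂_1 − rank ∂_2 = (9 − 4) − 5 = 0, and the invariant factors of ∂_2 are all 1, so H_1 = 0.
  H_2: rank ker ∂_2 − rank ∂_3 = (6 − 5) − 0 = 1, and there is no ∂_3, so H_2 = Z.

As a check, the Euler characteristic is 5 − 9 + 6 = 2, which agrees with 1 − 0 + 1 = 2.
(K is a triangulation of the 2-sphere S^2.)

H_0 ≅ Z,  H_1 = 0,  H_2 ≅ Z.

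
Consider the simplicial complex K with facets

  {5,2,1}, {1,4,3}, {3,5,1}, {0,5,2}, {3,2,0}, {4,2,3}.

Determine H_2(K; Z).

H_2 = 0.

K has 6 vertices, 12 edges, 6 triangles.
rank ∂_2 = 6, rank ∂_3 = 0 ⇒ b_2 = 6 − 6 − 0 = 0. So H_2 = 0.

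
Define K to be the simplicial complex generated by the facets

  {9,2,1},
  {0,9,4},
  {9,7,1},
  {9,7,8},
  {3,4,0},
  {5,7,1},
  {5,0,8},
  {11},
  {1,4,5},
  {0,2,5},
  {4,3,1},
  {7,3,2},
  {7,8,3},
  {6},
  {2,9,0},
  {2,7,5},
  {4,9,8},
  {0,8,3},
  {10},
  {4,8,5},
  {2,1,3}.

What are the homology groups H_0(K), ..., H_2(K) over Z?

H_0 = Z^4,  H_1 = Z ⊕ Z/2,  H_2 = 0.

Fix the vertex order 0 < 1 < 2 < 3 < 4 < 5 < 6 < 7 < 8 < 9 < 10 < 11 and write every simplex with vertices in increasing order. Then dim K = 2 and the simplices of K are:

  0-simplices (12): [0], [1], [2], [3], [4], [5], [6], [7], [8], [9], [10], [11]
  1-simplices (27): (27 of them)
  2-simplices (18): [0,2,5], [0,2,9], [0,3,4], [0,3,8], [0,4,9], [0,5,8], [1,2,3], [1,2,9], [1,3,4], [1,4,5], [1,5,7], [1,7,9], [2,3,7], [2,5,7], [3,7,8], [4,5,8], [4,8,9], [7,8,9]

Hence C_0 ≅ Z^12, C_1 ≅ Z^27, C_2 ≅ Z^18.

∂_1: C_1 → C_0 is given by ∂[p,q] = [q] − [p]. For instance
  ∂[1,3] = [3] − [1].
This gives a 12×27 integer matrix of rank 8; reducing to Smith normal form yields diagonal entries (1,1,1,1,1,1,1,1).

Boundary ∂_2: C_2 → C_1 acts by ∂[p,q,r] = [q,r] − [p,r] + [p,q]. For instance
  ∂[0,2,5] = [2,5] − [0,5] + [0,2],
  ∂[4,8,9] = [8,9] − [4,9] + [4,8].
The resulting 27×18 matrix has rank 18, and its Smith normal form has invariant factors (1,1,1,1,1,1,1,1,1,1,1,1,1,1,1,1,1,2).

From H_k ≅ ker(∂_k) / im(∂_{k+1}) we obtain:

  H_0: rank C_0 − rank ∂_1 = 12 − 8 = 4, and the invariant factors of ∂_1 are all 1, so H_0 = Z^4.
  H_1: rank ker ∂_1 − rank ∂_2 = (27 − 8) − 18 = 1, and ∂_2 has invariant factor 2 > 1, so H_1 = Z ⊕ Z/2.
  H_2: rank ker ∂_2 − rank ∂_3 = (18 − 18) − 0 = 0, and there is no ∂_3, so H_2 = 0.

(K is a triangulation of the disjoint union of a set of 3 points and the Klein bottle.)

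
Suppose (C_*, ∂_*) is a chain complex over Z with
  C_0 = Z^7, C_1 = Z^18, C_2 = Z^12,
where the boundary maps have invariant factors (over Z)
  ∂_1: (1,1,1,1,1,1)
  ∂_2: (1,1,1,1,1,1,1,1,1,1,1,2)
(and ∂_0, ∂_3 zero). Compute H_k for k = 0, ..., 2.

H_0 = Z,  H_1 = Z/2,  H_2 = 0.

H_0: b_0 = 7 − 0 − 6 = 1; torsion from ∂_1 factors > 1: none. So H_0 = Z.
H_1: b_1 = 18 − 6 − 12 = 0; torsion from ∂_2 factors > 1: [2]. So H_1 = Z/2.
H_2: b_2 = 12 − 12 − 0 = 0; torsion from ∂_3 factors > 1: none. So H_2 = 0.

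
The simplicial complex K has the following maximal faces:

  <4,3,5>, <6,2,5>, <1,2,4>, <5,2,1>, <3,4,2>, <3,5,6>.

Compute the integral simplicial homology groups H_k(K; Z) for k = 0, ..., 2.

H_0 ≅ Z,  H_1 ≅ Z,  H_2 = 0.

We work with the vertex ordering 1 < 2 < 3 < 4 < 5 < 6. The simplices of K, each written with vertices in increasing order, are:

  0-simplices (6): [1], [2], [3], [4], [5], [6]
  1-simplices (12): [1,2], [1,4], [1,5], [2,3], [2,4], [2,5], [2,6], [3,4], [3,5], [3,6], [4,5], [5,6]
  2-simplices (6): [1,2,4], [1,2,5], [2,3,4], [2,5,6], [3,4,5], [3,5,6]

Hence C_0 ≅ Z^6, C_1 ≅ Z^12, C_2 ≅ Z^6.

∂_1: C_1 → C_0 sends each edge [p,q] (with p < q) to q − p. For instance
  ∂[2,3] = [3] − [2].
This gives a 6×12 integer matrix of rank 5; reducing to Smith normal form yields diagonal entries (1,1,1,1,1).

Boundary ∂_2: C_2 → C_1 acts by ∂[p,q,r] = [q,r] − [p,r] + [p,q]. For instance
  ∂[2,5,6] = [5,6] − [2,6] + [2,5],
  ∂[3,5,6] = [5,6] − [3,6] + [3,5].
The resulting 12×6 matrix has rank 6, and its Smith normal form has invariant factors (1,1,1,1,1,1).

Now H_k = ker ∂_k / im ∂_{k+1}, so:

  H_0: rank C_0 − rank ∂_1 = 6 − 5 = 1, and the invariant factors of ∂_1 are all 1, so H_0 ≅ Z.
  H_1: rank ker ∂_1 − rank ∂_2 = (12 − 5) − 6 = 1, and the invariant factors of ∂_2 are all 1, so H_1 ≅ Z.
  H_2: rank ker ∂_2 − rank ∂_3 = (6 − 6) − 0 = 0, and there is no ∂_3, so H_2 ≅ 0.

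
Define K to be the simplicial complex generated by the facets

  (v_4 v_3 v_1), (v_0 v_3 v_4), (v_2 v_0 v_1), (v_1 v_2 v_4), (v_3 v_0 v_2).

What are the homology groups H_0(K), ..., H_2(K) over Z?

K has 5 vertices, 10 edges, 5 triangles.
rank ∂_0 = 0, rank ∂_1 = 4 ⇒ b_0 = 5 − 0 − 4 = 1; all invariant factors of ∂_1 are 1 so no torsion. So H_0 ≅ Z.
rank ∂_1 = 4, rank ∂_2 = 5 ⇒ b_1 = 10 − 4 − 5 = 1; all invariant factors of ∂_2 are 1 so no torsion. So H_1 ≅ Z.
rank ∂_2 = 5, rank ∂_3 = 0 ⇒ b_2 = 5 − 5 − 0 = 0. So H_2 ≅ 0.

H_0 = Z,  H_1 = Z,  H_2 = 0.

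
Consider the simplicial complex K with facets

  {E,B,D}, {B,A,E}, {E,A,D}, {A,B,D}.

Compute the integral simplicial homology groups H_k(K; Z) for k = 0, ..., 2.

K has 4 vertices, 6 edges, 4 triangles.
rank ∂_0 = 0, rank ∂_1 = 3 ⇒ b_0 = 4 − 0 − 3 = 1; all invariant factors of ∂_1 are 1 so no torsion. So H_0 ≅ Z.
rank ∂_1 = 3, rank ∂_2 = 3 ⇒ b_1 = 6 − 3 − 3 = 0; all invariant factors of ∂_2 are 1 so no torsion. So H_1 ≅ 0.
rank ∂_2 = 3, rank ∂_3 = 0 ⇒ b_2 = 4 − 3 − 0 = 1. So H_2 ≅ Z.

H_0 = Z,  H_1 = 0,  H_2 = Z.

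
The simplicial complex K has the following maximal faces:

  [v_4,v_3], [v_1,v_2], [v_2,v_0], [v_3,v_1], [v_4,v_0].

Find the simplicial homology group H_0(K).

H_0 ≅ Z.

Take the total order v_0 < v_1 < v_2 < v_3 < v_4 on the vertex set. Then K (dimension 1) consists of the simplices:

  0-simplices (5): [v_0], [v_1], [v_2], [v_3], [v_4]
  1-simplices (5): [v_0,v_2], [v_0,v_4], [v_1,v_2], [v_1,v_3], [v_3,v_4]

Hence C_0 ≅ Z^5, C_1 ≅ Z^5.

∂_1: C_1 → C_0 sends each edge [p,q] (with p < q) to q − p. For instance
  ∂[v_0,v_4] = [v_4] − [v_0].
The 5×5 boundary matrix has rank 4 and Smith normal form diag(1,1,1,1).

Computing H_k = (kernel of ∂_k) / (image of ∂_{k+1}):

  H_0: rank C_0 − rank ∂_1 = 5 − 4 = 1, and the invariant factors of ∂_1 are all 1, so H_0 ≅ Z.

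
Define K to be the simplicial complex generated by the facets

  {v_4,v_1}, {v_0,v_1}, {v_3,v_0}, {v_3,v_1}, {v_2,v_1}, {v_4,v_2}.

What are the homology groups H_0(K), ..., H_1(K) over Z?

We work with the vertex ordering v_0 < v_1 < v_2 < v_3 < v_4. The simplices of K, each written with vertices in increasing order, are:

  0-simplices (5): [v_0], [v_1], [v_2], [v_3], [v_4]
  1-simplices (6): [v_0,v_1], [v_0,v_3], [v_1,v_2], [v_1,v_3], [v_1,v_4], [v_2,v_4]

so the chain groups are C_0 ≅ Z^5, C_1 ≅ Z^6.

The boundary map ∂_1: C_1 → C_0 sends each edge [p,q] (with p < q) to q − p. For instance
  ∂[v_0,v_1] = [v_1] − [v_0].
This gives a 5×6 integer matrix of rank 4; reducing to Smith normal form yields diagonal entries (1,1,1,1).

Now H_k = ker ∂_k / im ∂_{k+1}, so:

  H_0: rank C_0 − rank ∂_1 = 5 − 4 = 1, and the invariant factors of ∂_1 are all 1, so H_0 = Z.
  H_1: rank ker ∂_1 − rank ∂_2 = (6 − 4) − 0 = 2, and there is no ∂_2, so H_1 = Z^2.

(K is a triangulation of a wedge of 2 circles.)

H_0 ≅ Z,  H_1 ≅ Z^2.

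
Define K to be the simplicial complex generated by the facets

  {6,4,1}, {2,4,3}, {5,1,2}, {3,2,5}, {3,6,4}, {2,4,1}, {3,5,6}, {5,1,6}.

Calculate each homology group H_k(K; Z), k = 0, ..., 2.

Order the vertices as 1 < 2 < 3 < 4 < 5 < 6. Listing each simplex with vertices in this order, K has dimension 2 with simplices:

  0-simplices (6): [1], [2], [3], [4], [5], [6]
  1-simplices (12): [1,2], [1,4], [1,5], [1,6], [2,3], [2,4], [2,5], [3,4], [3,5], [3,6], [4,6], [5,6]
  2-simplices (8): [1,2,4], [1,2,5], [1,4,6], [1,5,6], [2,3,4], [2,3,5], [3,4,6], [3,5,6]

giving chain groups C_0 ≅ Z^6, C_1 ≅ Z^12, C_2 ≅ Z^8.

The boundary map ∂_1: C_1 → C_0 maps an edge to its endpoints' difference, ∂[p,q] = q − p. For instance
  ∂[4,6] = [6] − [4].
As a 6×12 matrix over Z this has rank 5, with invariant factors (1,1,1,1,1).

Boundary ∂_2: C_2 → C_1 maps a triangle to the signed sum of its edges. For instance
  ∂[2,3,5] = [3,5] − [2,5] + [2,3],
  ∂[1,4,6] = [4,6] − [1,6] + [1,4].
The 12×8 boundary matrix has rank 7 and Smith normal form diag(1,1,1,1,1,1,1).

Computing H_k = (kernel of ∂_k) / (image of ∂_{k+1}):

  H_0: rank C_0 − rank ∂_1 = 6 − 5 = 1, and the invariant factors of ∂_1 are all 1, so H_0 = Z.
  H_1: rank ker ∂_1 − rank ∂_2 = (12 − 5) − 7 = 0, and the invariant factors of ∂_2 are all 1, so H_1 = 0.
  H_2: rank ker ∂_2 − rank ∂_3 = (8 − 7) − 0 = 1, and there is no ∂_3, so H_2 = Z.

H_0 ≅ Z,  H_1 = 0,  H_2 ≅ Z.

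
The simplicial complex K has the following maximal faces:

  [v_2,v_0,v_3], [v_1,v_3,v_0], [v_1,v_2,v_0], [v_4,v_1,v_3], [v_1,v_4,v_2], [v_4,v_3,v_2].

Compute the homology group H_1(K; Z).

H_1 ≅ 0.

K has 5 vertices, 9 edges, 6 triangles.
rank ∂_1 = 4, rank ∂_2 = 5 ⇒ b_1 = 9 − 4 − 5 = 0; all invariant factors of ∂_2 are 1 so no torsion. So H_1 ≅ 0.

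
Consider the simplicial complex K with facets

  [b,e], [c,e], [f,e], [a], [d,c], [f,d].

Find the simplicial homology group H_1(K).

H_1 ≅ Z.

Fix the vertex order a < b < c < d < e < f and write every simplex with vertices in increasing order. Then dim K = 1 and the simplices of K are:

  0-simplices (6): a, b, c, d, e, f
  1-simplices (5): be, cd, ce, df, ef

so the chain groups are C_0 ≅ Z^6, C_1 ≅ Z^5.

Boundary ∂_1: C_1 → C_0 sends each edge [p,q] (with p < q) to q − p. For instance
  ∂be = e − b.
As a 6×5 matrix over Z this has rank 4, with invariant factors (1,1,1,1).

Reading off H_k = ker ∂_k / im ∂_{k+1}:

  H_1: rank ker ∂_1 − rank ∂_2 = (5 − 4) − 0 = 1, and there is no ∂_2, so H_1 = Z.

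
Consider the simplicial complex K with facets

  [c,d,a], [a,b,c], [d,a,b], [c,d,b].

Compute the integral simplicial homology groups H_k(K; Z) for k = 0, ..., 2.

Fix the vertex order a < b < c < d and write every simplex with vertices in increasing order. Then dim K = 2 and the simplices of K are:

  0-simplices (4): a, b, c, d
  1-simplices (6): ab, ac, ad, bc, bd, cd
  2-simplices (4): abc, abd, acd, bcd

so the chain groups are C_0 ≅ Z^4, C_1 ≅ Z^6, C_2 ≅ Z^4.

∂_1: C_1 → C_0 sends each edge [p,q] (with p < q) to q − p. For instance
  ∂ac = c − a.
The 4×6 boundary matrix has rank 3 and Smith normal form diag(1,1,1).

Boundary ∂_2: C_2 → C_1 sends each 2-simplex [p,q,r] to [q,r] − [p,r] + [p,q]. For instance
  ∂bcd = cd − bd + bc,
  ∂abc = bc − ac + ab.
The 6×4 boundary matrix has rank 3 and Smith normal form diag(1,1,1).

From H_k ≅ ker(∂_k) / im(∂_{k+1}) we obtain:

  H_0: rank C_0 − rank ∂_1 = 4 − 3 = 1, and the invariant factors of ∂_1 are all 1, so H_0 ≅ Z.
  H_1: rank ker ∂_1 − rank ∂_2 = (6 − 3) − 3 = 0, and the invariant factors of ∂_2 are all 1, so H_1 ≅ 0.
  H_2: rank ker ∂_2 − rank ∂_3 = (4 − 3) − 0 = 1, and there is no ∂_3, so H_2 ≅ Z.

H_0 = Z,  H_1 = 0,  H_2 = Z.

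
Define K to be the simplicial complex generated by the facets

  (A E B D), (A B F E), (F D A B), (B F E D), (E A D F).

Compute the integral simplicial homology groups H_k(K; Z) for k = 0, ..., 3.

Take the total order A < B < D < E < F on the vertex set. Then K (dimension 3) consists of the simplices:

  0-simplices (5): A, B, D, E, F
  1-simplices (10): AB, AD, AE, AF, BD, BE, BF, DE, DF, EF
  2-simplices (10): ABD, ABE, ABF, ADE, ADF, AEF, BDE, BDF, BEF, DEF
  3-simplices (5): ABDE, ABDF, ABEF, ADEF, BDEF

so the chain groups are C_0 ≅ Z^5, C_1 ≅ Z^10, C_2 ≅ Z^10, C_3 ≅ Z^5.

The boundary map ∂_1: C_1 → C_0 is given by ∂[p,q] = [q] − [p]. For instance
  ∂BF = F − B.
The 5×10 boundary matrix has rank 4 and Smith normal form diag(1,1,1,1).

∂_2: C_2 → C_1 sends each 2-simplex [p,q,r] to [q,r] − [p,r] + [p,q]. For instance
  ∂BDF = DF − BF + BD,
  ∂BEF = EF − BF + BE.
This gives a 10×10 integer matrix of rank 6; reducing to Smith normal form yields diagonal entries (1,1,1,1,1,1).

The boundary map ∂_3: C_3 → C_2 sends each 3-simplex σ to the alternating sum Σ_i (−1)^i (σ with its i-th vertex removed). For instance
  ∂ABEF = BEF − AEF + ABF − ABE,
  ∂BDEF = DEF − BEF + BDF − BDE.
As a 10×5 matrix over Z this has rank 4, with invariant factors (1,1,1,1).

Computing H_k = (kernel of ∂_k) / (image of ∂_{k+1}):

  H_0: rank C_0 − rank ∂_1 = 5 − 4 = 1, and the invariant factors of ∂_1 are all 1, so H_0 ≅ Z.
  H_1: rank ker ∂_1 − rank ∂_2 = (10 − 4) − 6 = 0, and the invariant factors of ∂_2 are all 1, so H_1 ≅ 0.
  H_2: rank ker ∂_2 − rank ∂_3 = (10 − 6) − 4 = 0, and the invariant factors of ∂_3 are all 1, so H_2 ≅ 0.
  H_3: rank ker ∂_3 − rank ∂_4 = (5 − 4) − 0 = 1, and there is no ∂_4, so H_3 ≅ Z.

As a check, the Euler characteristic is 5 − 10 + 10 − 5 = 0, which agrees with 1 − 0 + 0 − 1 = 0.

H_0 = Z,  H_1 = 0,  H_2 = 0,  H_3 = Z.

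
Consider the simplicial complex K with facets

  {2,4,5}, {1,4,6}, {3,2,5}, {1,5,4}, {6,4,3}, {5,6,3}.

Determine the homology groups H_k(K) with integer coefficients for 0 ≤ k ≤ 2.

Take the total order 1 < 2 < 3 < 4 < 5 < 6 on the vertex set. Then K (dimension 2) consists of the simplices:

  0-simplices (6): [1], [2], [3], [4], [5], [6]
  1-simplices (12): [1,4], [1,5], [1,6], [2,3], [2,4], [2,5], [3,4], [3,5], [3,6], [4,5], [4,6], [5,6]
  2-simplices (6): [1,4,5], [1,4,6], [2,3,5], [2,4,5], [3,4,6], [3,5,6]

giving chain groups C_0 ≅ Z^6, C_1 ≅ Z^12, C_2 ≅ Z^6.

∂_1: C_1 → C_0 sends each edge [p,q] (with p < q) to q − p. For instance
  ∂[4,6] = [6] − [4].
This gives a 6×12 integer matrix of rank 5; reducing to Smith normal form yields diagonal entries (1,1,1,1,1).

∂_2: C_2 → C_1 acts by ∂[p,q,r] = [q,r] − [p,r] + [p,q]. For instance
  ∂[1,4,5] = [4,5] − [1,5] + [1,4],
  ∂[3,5,6] = [5,6] − [3,6] + [3,5].
The 12×6 boundary matrix has rank 6 and Smith normal form diag(1,1,1,1,1,1).

From H_k ≅ ker(∂_k) / im(∂_{k+1}) we obtain:

  H_0: rank C_0 − rank ∂_1 = 6 − 5 = 1, and the invariant factors of ∂_1 are all 1, so H_0 ≅ Z.
  H_1: rank ker ∂_1 − rank ∂_2 = (12 − 5) − 6 = 1, and the invariant factors of ∂_2 are all 1, so H_1 ≅ Z.
  H_2: rank ker ∂_2 − rank ∂_3 = (6 − 6) − 0 = 0, and there is no ∂_3, so H_2 ≅ 0.

As a check, the Euler characteristic is 6 − 12 + 6 = 0, which agrees with 1 − 1 + 0 = 0.
(K is a triangulation of the cylinder S^1 x I.)

H_0 = Z,  H_1 = Z,  H_2 = 0.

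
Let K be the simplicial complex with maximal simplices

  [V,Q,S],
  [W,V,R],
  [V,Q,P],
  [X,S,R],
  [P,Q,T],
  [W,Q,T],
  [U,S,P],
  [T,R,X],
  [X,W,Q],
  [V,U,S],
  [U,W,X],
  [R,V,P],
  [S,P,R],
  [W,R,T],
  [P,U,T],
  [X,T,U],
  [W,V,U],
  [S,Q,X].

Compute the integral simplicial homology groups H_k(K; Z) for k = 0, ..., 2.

H_0 ≅ Z,  H_1 ≅ Z ⊕ Z/2,  H_2 = 0.

We work with the vertex ordering P < Q < R < S < T < U < V < W < X. The simplices of K, each written with vertices in increasing order, are:

  0-simplices (9): P, Q, R, S, T, U, V, W, X
  1-simplices (27): PQ, PR, PS, PT, PU, PV, QS, QT, QV, QW, QX, RS, RT, RV, RW, RX, SU, SV, SX, TU, TW, TX, UV, UW, UX, VW, WX
  2-simplices (18): PQT, PQV, PRS, PRV, PSU, PTU, QSV, QSX, QTW, QWX, RSX, RTW, RTX, RVW, SUV, TUX, UVW, UWX

so the chain groups are C_0 ≅ Z^9, C_1 ≅ Z^27, C_2 ≅ Z^18.

∂_1: C_1 → C_0 maps an edge to its endpoints' difference, ∂[p,q] = q − p. For instance
  ∂PV = V − P.
As a 9×27 matrix over Z this has rank 8, with invariant factors (1,1,1,1,1,1,1,1).

Boundary ∂_2: C_2 → C_1 acts by ∂[p,q,r] = [q,r] − [p,r] + [p,q]. For instance
  ∂TUX = UX − TX + TU,
  ∂PSU = SU − PU + PS.
This gives a 27×18 integer matrix of rank 18; reducing to Smith normal form yields diagonal entries (1,1,1,1,1,1,1,1,1,1,1,1,1,1,1,1,1,2).

From H_k ≅ ker(∂_k) / im(∂_{k+1}) we obtain:

  H_0: rank C_0 − rank ∂_1 = 9 − 8 = 1, and the invariant factors of ∂_1 are all 1, so H_0 ≅ Z.
  H_1: rank ker ∂_1 − rank ∂_2 = (27 − 8) − 18 = 1, and ∂_2 has invariant factor 2 > 1, so H_1 ≅ Z ⊕ Z/2.
  H_2: rank ker ∂_2 − rank ∂_3 = (18 − 18) − 0 = 0, and there is no ∂_3, so H_2 ≅ 0.

(K is a triangulation of the Klein bottle.)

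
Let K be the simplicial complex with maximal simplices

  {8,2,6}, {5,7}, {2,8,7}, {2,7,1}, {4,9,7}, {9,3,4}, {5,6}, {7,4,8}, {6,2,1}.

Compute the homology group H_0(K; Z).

H_0 = Z.

We work with the vertex ordering 1 < 2 < 3 < 4 < 5 < 6 < 7 < 8 < 9. The simplices of K, each written with vertices in increasing order, are:

  0-simplices (9): [1], [2], [3], [4], [5], [6], [7], [8], [9]
  1-simplices (16): [1,2], [1,6], [1,7], [2,6], [2,7], [2,8], [3,4], [3,9], [4,7], [4,8], [4,9], [5,6], [5,7], [6,8], [7,8], [7,9]
  2-simplices (7): [1,2,6], [1,2,7], [2,6,8], [2,7,8], [3,4,9], [4,7,8], [4,7,9]

so the chain groups are C_0 ≅ Z^9, C_1 ≅ Z^16, C_2 ≅ Z^7.

∂_1: C_1 → C_0 is given by ∂[p,q] = [q] − [p].
The resulting 9×16 matrix has rank 8, and its Smith normal form has invariant factors (1,1,1,1,1,1,1,1).

∂_2: C_2 → C_1 acts by ∂[p,q,r] = [q,r] − [p,r] + [p,q]. For instance
  ∂[2,6,8] = [6,8] − [2,8] + [2,6],
  ∂[3,4,9] = [4,9] − [3,9] + [3,4].
As a 16×7 matrix over Z this has rank 7, with invariant factors (1,1,1,1,1,1,1).

Computing H_k = (kernel of ∂_k) / (image of ∂_{k+1}):

  H_0: rank C_0 − rank ∂_1 = 9 − 8 = 1, and the invariant factors of ∂_1 are all 1, so H_0 = Z.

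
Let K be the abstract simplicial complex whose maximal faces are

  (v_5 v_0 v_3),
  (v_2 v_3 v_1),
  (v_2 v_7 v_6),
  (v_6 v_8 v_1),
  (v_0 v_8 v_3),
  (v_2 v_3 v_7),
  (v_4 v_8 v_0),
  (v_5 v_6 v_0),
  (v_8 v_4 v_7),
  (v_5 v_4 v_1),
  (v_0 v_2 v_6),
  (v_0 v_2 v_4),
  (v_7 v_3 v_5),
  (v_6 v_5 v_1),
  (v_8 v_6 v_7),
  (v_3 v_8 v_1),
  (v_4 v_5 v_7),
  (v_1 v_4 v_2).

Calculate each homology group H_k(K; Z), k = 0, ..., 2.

We work with the vertex ordering v_0 < v_1 < v_2 < v_3 < v_4 < v_5 < v_6 < v_7 < v_8. The simplices of K, each written with vertices in increasing order, are:

  0-simplices (9): [v_0], [v_1], [v_2], [v_3], [v_4], [v_5], [v_6], [v_7], [v_8]
  1-simplices (27): (27 of them)
  2-simplices (18): (18 of them)

Hence C_0 ≅ Z^9, C_1 ≅ Z^27, C_2 ≅ Z^18.

Boundary ∂_1: C_1 → C_0 is given by ∂[p,q] = [q] − [p].
The 9×27 boundary matrix has rank 8 and Smith normal form diag(1,1,1,1,1,1,1,1).

Boundary ∂_2: C_2 → C_1 sends each 2-simplex [p,q,r] to [q,r] − [p,r] + [p,q]. For instance
  ∂[v_4,v_7,v_8] = [v_7,v_8] − [v_4,v_8] + [v_4,v_7],
  ∂[v_3,v_5,v_7] = [v_5,v_7] − [v_3,v_7] + [v_3,v_5].
The resulting 27×18 matrix has rank 17, and its Smith normal form has invariant factors (1,1,1,1,1,1,1,1,1,1,1,1,1,1,1,1,1).

Now H_k = ker ∂_k / im ∂_{k+1}, so:

  H_0: rank C_0 − rank ∂_1 = 9 − 8 = 1, and the invariant factors of ∂_1 are all 1, so H_0 ≅ Z.
  H_1: rank ker ∂_1 − rank ∂_2 = (27 − 8) − 17 = 2, and the invariant factors of ∂_2 are all 1, so H_1 ≅ Z^2.
  H_2: rank ker ∂_2 − rank ∂_3 = (18 − 17) − 0 = 1, and there is no ∂_3, so H_2 ≅ Z.

(K is a triangulation of the torus T^2.)

H_0 ≅ Z,  H_1 ≅ Z^2,  H_2 ≅ Z.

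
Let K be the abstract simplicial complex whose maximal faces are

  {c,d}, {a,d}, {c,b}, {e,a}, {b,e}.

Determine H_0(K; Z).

Order the vertices as a < b < c < d < e. Listing each simplex with vertices in this order, K has dimension 1 with simplices:

  0-simplices (5): a, b, c, d, e
  1-simplices (5): ad, ae, bc, be, cd

Hence C_0 ≅ Z^5, C_1 ≅ Z^5.

∂_1: C_1 → C_0 sends each edge [p,q] (with p < q) to q − p.
The resulting 5×5 matrix has rank 4, and its Smith normal form has invariant factors (1,1,1,1).

Now H_k = ker ∂_k / im ∂_{k+1}, so:

  H_0: rank C_0 − rank ∂_1 = 5 − 4 = 1, and the invariant factors of ∂_1 are all 1, so H_0 ≅ Z.

H_0 = Z.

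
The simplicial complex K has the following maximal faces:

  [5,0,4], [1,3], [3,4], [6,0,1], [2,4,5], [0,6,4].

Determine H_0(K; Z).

Take the total order 0 < 1 < 2 < 3 < 4 < 5 < 6 on the vertex set. Then K (dimension 2) consists of the simplices:

  0-simplices (7): [0], [1], [2], [3], [4], [5], [6]
  1-simplices (11): [0,1], [0,4], [0,5], [0,6], [1,3], [1,6], [2,4], [2,5], [3,4], [4,5], [4,6]
  2-simplices (4): [0,1,6], [0,4,5], [0,4,6], [2,4,5]

so the chain groups are C_0 ≅ Z^7, C_1 ≅ Z^11, C_2 ≅ Z^4.

Boundary ∂_1: C_1 → C_0 is given by ∂[p,q] = [q] − [p]. For instance
  ∂[0,4] = [4] − [0].
This gives a 7×11 integer matrix of rank 6; reducing to Smith normal form yields diagonal entries (1,1,1,1,1,1).

∂_2: C_2 → C_1 acts by ∂[p,q,r] = [q,r] − [p,r] + [p,q]. For instance
  ∂[0,1,6] = [1,6] − [0,6] + [0,1],
  ∂[0,4,5] = [4,5] − [0,5] + [0,4].
The 11×4 boundary matrix has rank 4 and Smith normal form diag(1,1,1,1).

Reading off H_k = ker ∂_k / im ∂_{k+1}:

  H_0: rank C_0 − rank ∂_1 = 7 − 6 = 1, and the invariant factors of ∂_1 are all 1, so H_0 ≅ Z.

H_0 = Z.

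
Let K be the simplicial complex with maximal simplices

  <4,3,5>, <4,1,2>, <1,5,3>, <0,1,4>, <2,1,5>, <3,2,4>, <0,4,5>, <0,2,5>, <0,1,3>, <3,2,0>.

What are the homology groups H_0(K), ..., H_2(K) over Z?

H_0 = Z,  H_1 = Z_2,  H_2 = 0.

Take the total order 0 < 1 < 2 < 3 < 4 < 5 on the vertex set. Then K (dimension 2) consists of the simplices:

  0-simplices (6): [0], [1], [2], [3], [4], [5]
  1-simplices (15): [0,1], [0,2], [0,3], [0,4], [0,5], [1,2], [1,3], [1,4], [1,5], [2,3], [2,4], [2,5], [3,4], [3,5], [4,5]
  2-simplices (10): [0,1,3], [0,1,4], [0,2,3], [0,2,5], [0,4,5], [1,2,4], [1,2,5], [1,3,5], [2,3,4], [3,4,5]

giving chain groups C_0 ≅ Z^6, C_1 ≅ Z^15, C_2 ≅ Z^10.

∂_1: C_1 → C_0 maps an edge to its endpoints' difference, ∂[p,q] = q − p.
As a 6×15 matrix over Z this has rank 5, with invariant factors (1,1,1,1,1).

The boundary map ∂_2: C_2 → C_1 sends each 2-simplex [p,q,r] to [q,r] − [p,r] + [p,q]. For instance
  ∂[0,4,5] = [4,5] − [0,5] + [0,4],
  ∂[0,2,5] = [2,5] − [0,5] + [0,2].
This gives a 15×10 integer matrix of rank 10; reducing to Smith normal form yields diagonal entries (1,1,1,1,1,1,1,1,1,2).

Reading off H_k = ker ∂_k / im ∂_{k+1}:

  H_0: rank C_0 − rank ∂_1 = 6 − 5 = 1, and the invariant factors of ∂_1 are all 1, so H_0 = Z.
  H_1: rank ker ∂_1 − rank ∂_2 = (15 − 5) − 10 = 0, and ∂_2 has invariant factor 2 > 1, so H_1 = Z_2.
  H_2: rank ker ∂_2 − rank ∂_3 = (10 − 10) − 0 = 0, and there is no ∂_3, so H_2 = 0.

As a check, the Euler characteristic is 6 − 15 + 10 = 1, which agrees with 1 − 0 + 0 = 1.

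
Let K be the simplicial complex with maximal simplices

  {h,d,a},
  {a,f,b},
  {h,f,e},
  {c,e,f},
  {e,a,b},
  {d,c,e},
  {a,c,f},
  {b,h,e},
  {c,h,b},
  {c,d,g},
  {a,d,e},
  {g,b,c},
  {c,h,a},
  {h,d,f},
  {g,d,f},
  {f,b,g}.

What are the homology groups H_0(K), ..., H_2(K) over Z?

Take the total order a < b < c < d < e < f < g < h on the vertex set. Then K (dimension 2) consists of the simplices:

  0-simplices (8): a, b, c, d, e, f, g, h
  1-simplices (24): ab, ac, ad, ae, af, ah, bc, be, bf, bg, bh, cd, ce, cf, cg, ch, de, df, dg, dh, ef, eh, fg, fh
  2-simplices (16): abe, abf, acf, ach, ade, adh, bcg, bch, beh, bfg, cde, cdg, cef, dfg, dfh, efh

so the chain groups are C_0 ≅ Z^8, C_1 ≅ Z^24, C_2 ≅ Z^16.

∂_1: C_1 → C_0 sends each edge [p,q] (with p < q) to q − p.
This gives a 8×24 integer matrix of rank 7; reducing to Smith normal form yields diagonal entries (1,1,1,1,1,1,1).

Boundary ∂_2: C_2 → C_1 sends each 2-simplex [p,q,r] to [q,r] − [p,r] + [p,q]. For instance
  ∂adh = dh − ah + ad,
  ∂bfg = fg − bg + bf.
The resulting 24×16 matrix has rank 15, and its Smith normal form has invariant factors (1,1,1,1,1,1,1,1,1,1,1,1,1,1,1).

Computing H_k = (kernel of ∂_k) / (image of ∂_{k+1}):

  H_0: rank C_0 − rank ∂_1 = 8 − 7 = 1, and the invariant factors of ∂_1 are all 1, so H_0 = Z.
  H_1: rank ker ∂_1 − rank ∂_2 = (24 − 7) − 15 = 2, and the invariant factors of ∂_2 are all 1, so H_1 = Z^2.
  H_2: rank ker ∂_2 − rank ∂_3 = (16 − 15) − 0 = 1, and there is no ∂_3, so H_2 = Z.

H_0 = Z,  H_1 = Z^2,  H_2 = Z.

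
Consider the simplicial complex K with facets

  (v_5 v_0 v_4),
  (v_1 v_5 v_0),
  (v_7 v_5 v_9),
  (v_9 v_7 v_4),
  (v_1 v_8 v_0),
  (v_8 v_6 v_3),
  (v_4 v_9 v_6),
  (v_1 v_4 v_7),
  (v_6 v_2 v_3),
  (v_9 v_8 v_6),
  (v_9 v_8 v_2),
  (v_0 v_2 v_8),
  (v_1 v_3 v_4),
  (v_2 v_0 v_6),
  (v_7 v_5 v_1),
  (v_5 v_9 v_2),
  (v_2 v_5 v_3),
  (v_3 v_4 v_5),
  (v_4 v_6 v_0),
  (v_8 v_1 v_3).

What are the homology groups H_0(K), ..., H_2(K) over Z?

H_0 ≅ Z,  H_1 ≅ Z × Z/2,  H_2 = 0.

K has 10 vertices, 30 edges, 20 triangles.
rank ∂_0 = 0, rank ∂_1 = 9 ⇒ b_0 = 10 − 0 − 9 = 1; all invariant factors of ∂_1 are 1 so no torsion. So H_0 = Z.
rank ∂_1 = 9, rank ∂_2 = 20 ⇒ b_1 = 30 − 9 − 20 = 1; ∂_2 has invariant factor(s) [2] giving torsion. So H_1 = Z × Z/2.
rank ∂_2 = 20, rank ∂_3 = 0 ⇒ b_2 = 20 − 20 − 0 = 0. So H_2 = 0.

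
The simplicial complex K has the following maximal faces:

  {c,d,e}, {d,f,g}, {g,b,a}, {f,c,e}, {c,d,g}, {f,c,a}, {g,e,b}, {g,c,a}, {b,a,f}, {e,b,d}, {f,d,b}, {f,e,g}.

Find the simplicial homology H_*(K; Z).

H_0 = Z,  H_1 = Z/2,  H_2 = 0.

We work with the vertex ordering a < b < c < d < e < f < g. The simplices of K, each written with vertices in increasing order, are:

  0-simplices (7): a, b, c, d, e, f, g
  1-simplices (18): ab, ac, af, ag, bd, be, bf, bg, cd, ce, cf, cg, de, df, dg, ef, eg, fg
  2-simplices (12): abf, abg, acf, acg, bde, bdf, beg, cde, cdg, cef, dfg, efg

giving chain groups C_0 ≅ Z^7, C_1 ≅ Z^18, C_2 ≅ Z^12.

The boundary map ∂_1: C_1 → C_0 maps an edge to its endpoints' difference, ∂[p,q] = q − p. For instance
  ∂cg = g − c.
The resulting 7×18 matrix has rank 6, and its Smith normal form has invariant factors (1,1,1,1,1,1).

The boundary map ∂_2: C_2 → C_1 sends each 2-simplex [p,q,r] to [q,r] − [p,r] + [p,q]. For instance
  ∂efg = fg − eg + ef,
  ∂acf = cf − af + ac.
As a 18×12 matrix over Z this has rank 12, with invariant factors (1,1,1,1,1,1,1,1,1,1,1,2).

Reading off H_k = ker ∂_k / im ∂_{k+1}:

  H_0: rank C_0 − rank ∂_1 = 7 − 6 = 1, and the invariant factors of ∂_1 are all 1, so H_0 = Z.
  H_1: rank ker ∂_1 − rank ∂_2 = (18 − 6) − 12 = 0, and ∂_2 has invariant factor 2 > 1, so H_1 = Z/2.
  H_2: rank ker ∂_2 − rank ∂_3 = (12 − 12) − 0 = 0, and there is no ∂_3, so H_2 = 0.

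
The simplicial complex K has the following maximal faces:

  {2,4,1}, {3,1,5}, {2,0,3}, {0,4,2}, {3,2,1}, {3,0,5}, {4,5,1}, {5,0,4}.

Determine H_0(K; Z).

H_0 = Z.

Fix the vertex order 0 < 1 < 2 < 3 < 4 < 5 and write every simplex with vertices in increasing order. Then dim K = 2 and the simplices of K are:

  0-simplices (6): [0], [1], [2], [3], [4], [5]
  1-simplices (12): [0,2], [0,3], [0,4], [0,5], [1,2], [1,3], [1,4], [1,5], [2,3], [2,4], [3,5], [4,5]
  2-simplices (8): [0,2,3], [0,2,4], [0,3,5], [0,4,5], [1,2,3], [1,2,4], [1,3,5], [1,4,5]

giving chain groups C_0 ≅ Z^6, C_1 ≅ Z^12, C_2 ≅ Z^8.

Boundary ∂_1: C_1 → C_0 is given by ∂[p,q] = [q] − [p].
The 6×12 boundary matrix has rank 5 and Smith normal form diag(1,1,1,1,1).

Boundary ∂_2: C_2 → C_1 acts by ∂[p,q,r] = [q,r] − [p,r] + [p,q]. For instance
  ∂[0,4,5] = [4,5] − [0,5] + [0,4],
  ∂[0,2,3] = [2,3] − [0,3] + [0,2].
This gives a 12×8 integer matrix of rank 7; reducing to Smith normal form yields diagonal entries (1,1,1,1,1,1,1).

Computing H_k = (kernel of ∂_k) / (image of ∂_{k+1}):

  H_0: rank C_0 − rank ∂_1 = 6 − 5 = 1, and the invariant factors of ∂_1 are all 1, so H_0 ≅ Z.

(K is a triangulation of the 2-sphere S^2.)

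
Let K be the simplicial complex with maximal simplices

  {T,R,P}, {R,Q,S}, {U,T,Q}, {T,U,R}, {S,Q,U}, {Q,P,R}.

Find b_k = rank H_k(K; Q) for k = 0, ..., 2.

b_0 = 1, b_1 = 1, b_2 = 0.

Take the total order P < Q < R < S < T < U on the vertex set. Then K (dimension 2) consists of the simplices:

  0-simplices (6): P, Q, R, S, T, U
  1-simplices (12): PQ, PR, PT, QR, QS, QT, QU, RS, RT, RU, SU, TU
  2-simplices (6): PQR, PRT, QRS, QSU, QTU, RTU

Hence C_0 ≅ Z^6, C_1 ≅ Z^12, C_2 ≅ Z^6.

Boundary ∂_1: C_1 → C_0 maps an edge to its endpoints' difference, ∂[p,q] = q − p. For instance
  ∂QU = U − Q.
This gives a 6×12 integer matrix of rank 5; reducing to Smith normal form yields diagonal entries (1,1,1,1,1).

Boundary ∂_2: C_2 → C_1 sends each 2-simplex [p,q,r] to [q,r] − [p,r] + [p,q]. For instance
  ∂QSU = SU − QU + QS,
  ∂RTU = TU − RU + RT.
As a 12×6 matrix over Z this has rank 6, with invariant factors (1,1,1,1,1,1).

From H_k ≅ ker(∂_k) / im(∂_{k+1}) we obtain:

  H_0: rank C_0 − rank ∂_1 = 6 − 5 = 1, and the invariant factors of ∂_1 are all 1, so H_0 ≅ Z.
  H_1: rank ker ∂_1 − rank ∂_2 = (12 − 5) − 6 = 1, and the invariant factors of ∂_2 are all 1, so H_1 ≅ Z.
  H_2: rank ker ∂_2 − rank ∂_3 = (6 − 6) − 0 = 0, and there is no ∂_3, so H_2 ≅ 0.

As a check, the Euler characteristic is 6 − 12 + 6 = 0, which agrees with 1 − 1 + 0 = 0.
(K is a triangulation of the cylinder S^1 x I.)

Hence the Betti numbers are b_0 = 1, b_1 = 1, b_2 = 0.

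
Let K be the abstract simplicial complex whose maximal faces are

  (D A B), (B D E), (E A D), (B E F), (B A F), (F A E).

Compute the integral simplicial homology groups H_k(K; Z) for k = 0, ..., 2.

H_0 = Z,  H_1 = 0,  H_2 = Z.

Take the total order A < B < D < E < F on the vertex set. Then K (dimension 2) consists of the simplices:

  0-simplices (5): A, B, D, E, F
  1-simplices (9): AB, AD, AE, AF, BD, BE, BF, DE, EF
  2-simplices (6): ABD, ABF, ADE, AEF, BDE, BEF

Hence C_0 ≅ Z^5, C_1 ≅ Z^9, C_2 ≅ Z^6.

Boundary ∂_1: C_1 → C_0 maps an edge to its endpoints' difference, ∂[p,q] = q − p. For instance
  ∂EF = F − E.
This gives a 5×9 integer matrix of rank 4; reducing to Smith normal form yields diagonal entries (1,1,1,1).

∂_2: C_2 → C_1 acts by ∂[p,q,r] = [q,r] − [p,r] + [p,q]. For instance
  ∂ADE = DE − AE + AD,
  ∂ABF = BF − AF + AB.
As a 9×6 matrix over Z this has rank 5, with invariant factors (1,1,1,1,1).

From H_k ≅ ker(∂_k) / im(∂_{k+1}) we obtain:

  H_0: rank C_0 − rank ∂_1 = 5 − 4 = 1, and the invariant factors of ∂_1 are all 1, so H_0 = Z.
  H_1: rank ker ∂_1 − rank ∂_2 = (9 − 4) − 5 = 0, and the invariant factors of ∂_2 are all 1, so H_1 = 0.
  H_2: rank ker ∂_2 − rank ∂_3 = (6 − 5) − 0 = 1, and there is no ∂_3, so H_2 = Z.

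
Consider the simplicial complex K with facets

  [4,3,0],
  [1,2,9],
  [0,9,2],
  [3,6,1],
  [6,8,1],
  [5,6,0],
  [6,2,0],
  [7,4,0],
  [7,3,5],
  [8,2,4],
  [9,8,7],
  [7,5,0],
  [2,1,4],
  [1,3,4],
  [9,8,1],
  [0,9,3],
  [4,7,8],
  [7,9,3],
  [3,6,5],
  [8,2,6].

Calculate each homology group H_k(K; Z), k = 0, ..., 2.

Fix the vertex order 0 < 1 < 2 < 3 < 4 < 5 < 6 < 7 < 8 < 9 and write every simplex with vertices in increasing order. Then dim K = 2 and the simplices of K are:

  0-simplices (10): [0], [1], [2], [3], [4], [5], [6], [7], [8], [9]
  1-simplices (30): (30 of them)
  2-simplices (20): (20 of them)

Hence C_0 ≅ Z^10, C_1 ≅ Z^30, C_2 ≅ Z^20.

The boundary map ∂_1: C_1 → C_0 maps an edge to its endpoints' difference, ∂[p,q] = q − p. For instance
  ∂[0,9] = [9] − [0].
The 10×30 boundary matrix has rank 9 and Smith normal form diag(1,1,1,1,1,1,1,1,1).

∂_2: C_2 → C_1 sends each 2-simplex [p,q,r] to [q,r] − [p,r] + [p,q]. For instance
  ∂[1,2,4] = [2,4] − [1,4] + [1,2],
  ∂[0,5,7] = [5,7] − [0,7] + [0,5].
This gives a 30×20 integer matrix of rank 20; reducing to Smith normal form yields diagonal entries (1,1,1,1,1,1,1,1,1,1,1,1,1,1,1,1,1,1,1,2).

From H_k ≅ ker(∂_k) / im(∂_{k+1}) we obtain:

  H_0: rank C_0 − rank ∂_1 = 10 − 9 = 1, and the invariant factors of ∂_1 are all 1, so H_0 = Z.
  H_1: rank ker ∂_1 − rank ∂_2 = (30 − 9) − 20 = 1, and ∂_2 has invariant factor 2 > 1, so H_1 = Z ⊕ Z/2.
  H_2: rank ker ∂_2 − rank ∂_3 = (20 − 20) − 0 = 0, and there is no ∂_3, so H_2 = 0.

As a check, the Euler characteristic is 10 − 30 + 20 = 0, which agrees with 1 − 1 + 0 = 0.

H_0 = Z,  H_1 = Z ⊕ Z/2,  H_2 = 0.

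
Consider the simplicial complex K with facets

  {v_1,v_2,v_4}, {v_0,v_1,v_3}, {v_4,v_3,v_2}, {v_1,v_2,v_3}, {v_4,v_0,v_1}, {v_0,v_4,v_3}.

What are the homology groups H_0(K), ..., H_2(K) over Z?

Fix the vertex order v_0 < v_1 < v_2 < v_3 < v_4 and write every simplex with vertices in increasing order. Then dim K = 2 and the simplices of K are:

  0-simplices (5): [v_0], [v_1], [v_2], [v_3], [v_4]
  1-simplices (9): [v_0,v_1], [v_0,v_3], [v_0,v_4], [v_1,v_2], [v_1,v_3], [v_1,v_4], [v_2,v_3], [v_2,v_4], [v_3,v_4]
  2-simplices (6): [v_0,v_1,v_3], [v_0,v_1,v_4], [v_0,v_3,v_4], [v_1,v_2,v_3], [v_1,v_2,v_4], [v_2,v_3,v_4]

so the chain groups are C_0 ≅ Z^5, C_1 ≅ Z^9, C_2 ≅ Z^6.

∂_1: C_1 → C_0 is given by ∂[p,q] = [q] − [p]. For instance
  ∂[v_0,v_1] = [v_1] − [v_0].
This gives a 5×9 integer matrix of rank 4; reducing to Smith normal form yields diagonal entries (1,1,1,1).

∂_2: C_2 → C_1 sends each 2-simplex [p,q,r] to [q,r] − [p,r] + [p,q]. For instance
  ∂[v_0,v_1,v_3] = [v_1,v_3] − [v_0,v_3] + [v_0,v_1],
  ∂[v_0,v_3,v_4] = [v_3,v_4] − [v_0,v_4] + [v_0,v_3].
As a 9×6 matrix over Z this has rank 5, with invariant factors (1,1,1,1,1).

Reading off H_k = ker ∂_k / im ∂_{k+1}:

  H_0: rank C_0 − rank ∂_1 = 5 − 4 = 1, and the invariant factors of ∂_1 are all 1, so H_0 ≅ Z.
  H_1: rank ker ∂_1 − rank ∂_2 = (9 − 4) − 5 = 0, and the invariant factors of ∂_2 are all 1, so H_1 ≅ 0.
  H_2: rank ker ∂_2 − rank ∂_3 = (6 − 5) − 0 = 1, and there is no ∂_3, so H_2 ≅ Z.

As a check, the Euler characteristic is 5 − 9 + 6 = 2, which agrees with 1 − 0 + 1 = 2.
(K is a triangulation of the 2-sphere S^2.)

H_0 = Z,  H_1 = 0,  H_2 = Z.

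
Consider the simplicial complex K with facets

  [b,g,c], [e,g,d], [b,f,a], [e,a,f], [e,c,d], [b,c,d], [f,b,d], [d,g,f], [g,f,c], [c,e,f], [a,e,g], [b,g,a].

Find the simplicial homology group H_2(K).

H_2 = 0.

Take the total order a < b < c < d < e < f < g on the vertex set. Then K (dimension 2) consists of the simplices:

  0-simplices (7): a, b, c, d, e, f, g
  1-simplices (18): ab, ae, af, ag, bc, bd, bf, bg, cd, ce, cf, cg, de, df, dg, ef, eg, fg
  2-simplices (12): abf, abg, aef, aeg, bcd, bcg, bdf, cde, cef, cfg, deg, dfg

giving chain groups C_0 ≅ Z^7, C_1 ≅ Z^18, C_2 ≅ Z^12.

∂_1: C_1 → C_0 maps an edge to its endpoints' difference, ∂[p,q] = q − p. For instance
  ∂ae = e − a.
As a 7×18 matrix over Z this has rank 6, with invariant factors (1,1,1,1,1,1).

∂_2: C_2 → C_1 maps a triangle to the signed sum of its edges. For instance
  ∂bdf = df − bf + bd,
  ∂cde = de − ce + cd.
This gives a 18×12 integer matrix of rank 12; reducing to Smith normal form yields diagonal entries (1,1,1,1,1,1,1,1,1,1,1,2).

From H_k ≅ ker(∂_k) / im(∂_{k+1}) we obtain:

  H_2: rank ker ∂_2 − rank ∂_3 = (12 − 12) − 0 = 0, and there is no ∂_3, so H_2 ≅ 0.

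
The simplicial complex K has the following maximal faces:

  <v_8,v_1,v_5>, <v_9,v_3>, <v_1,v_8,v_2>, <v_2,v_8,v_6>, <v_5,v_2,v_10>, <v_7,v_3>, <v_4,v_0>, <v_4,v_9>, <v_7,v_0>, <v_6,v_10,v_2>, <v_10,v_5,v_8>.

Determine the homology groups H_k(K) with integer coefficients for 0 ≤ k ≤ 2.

Fix the vertex order v_0 < v_1 < v_2 < v_3 < v_4 < v_5 < v_6 < v_7 < v_8 < v_9 < v_10 and write every simplex with vertices in increasing order. Then dim K = 2 and the simplices of K are:

  0-simplices (11): [v_0], [v_1], [v_2], [v_3], [v_4], [v_5], [v_6], [v_7], [v_8], [v_9], [v_10]
  1-simplices (17): (17 of them)
  2-simplices (6): [v_1,v_2,v_8], [v_1,v_5,v_8], [v_2,v_5,v_10], [v_2,v_6,v_8], [v_2,v_6,v_10], [v_5,v_8,v_10]

so the chain groups are C_0 ≅ Z^11, C_1 ≅ Z^17, C_2 ≅ Z^6.

∂_1: C_1 → C_0 maps an edge to its endpoints' difference, ∂[p,q] = q − p.
As a 11×17 matrix over Z this has rank 9, with invariant factors (1,1,1,1,1,1,1,1,1).

Boundary ∂_2: C_2 → C_1 acts by ∂[p,q,r] = [q,r] − [p,r] + [p,q]. For instance
  ∂[v_2,v_5,v_10] = [v_5,v_10] − [v_2,v_10] + [v_2,v_5],
  ∂[v_1,v_2,v_8] = [v_2,v_8] − [v_1,v_8] + [v_1,v_2].
As a 17×6 matrix over Z this has rank 6, with invariant factors (1,1,1,1,1,1).

From H_k ≅ ker(∂_k) / im(∂_{k+1}) we obtain:

  H_0: rank C_0 − rank ∂_1 = 11 − 9 = 2, and the invariant factors of ∂_1 are all 1, so H_0 = Z^2.
  H_1: rank ker ∂_1 − rank ∂_2 = (17 − 9) − 6 = 2, and the invariant factors of ∂_2 are all 1, so H_1 = Z^2.
  H_2: rank ker ∂_2 − rank ∂_3 = (6 − 6) − 0 = 0, and there is no ∂_3, so H_2 = 0.

H_0 ≅ Z^2,  H_1 ≅ Z^2,  H_2 = 0.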